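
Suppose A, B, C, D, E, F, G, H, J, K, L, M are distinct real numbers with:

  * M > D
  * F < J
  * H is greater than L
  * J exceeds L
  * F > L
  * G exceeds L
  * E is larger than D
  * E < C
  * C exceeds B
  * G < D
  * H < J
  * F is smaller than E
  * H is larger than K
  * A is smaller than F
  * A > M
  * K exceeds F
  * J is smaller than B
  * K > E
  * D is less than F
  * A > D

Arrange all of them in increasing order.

The consecutive links are each given: L < G; G < D; D < M; M < A; A < F; F < E; E < K; K < H; H < J; J < B; B < C.

L < G < D < M < A < F < E < K < H < J < B < C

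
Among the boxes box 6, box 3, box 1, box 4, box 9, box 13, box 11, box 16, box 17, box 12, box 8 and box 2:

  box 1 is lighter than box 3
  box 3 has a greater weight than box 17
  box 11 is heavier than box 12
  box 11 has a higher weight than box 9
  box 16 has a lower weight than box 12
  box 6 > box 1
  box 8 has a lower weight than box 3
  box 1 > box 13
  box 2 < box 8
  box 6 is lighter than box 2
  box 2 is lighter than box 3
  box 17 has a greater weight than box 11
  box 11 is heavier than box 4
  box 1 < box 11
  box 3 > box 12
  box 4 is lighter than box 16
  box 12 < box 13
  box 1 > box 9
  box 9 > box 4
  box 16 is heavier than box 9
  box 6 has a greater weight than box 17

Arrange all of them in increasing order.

box 4 < box 9 < box 16 < box 12 < box 13 < box 1 < box 11 < box 17 < box 6 < box 2 < box 8 < box 3

Nothing is placed below box 4, so it is least; from there box 4 < box 9; box 9 < box 16; box 16 < box 12; box 12 < box 13; box 13 < box 1; box 1 < box 11; box 11 < box 17; box 17 < box 6; box 6 < box 2; box 2 < box 8; box 8 < box 3, each given directly.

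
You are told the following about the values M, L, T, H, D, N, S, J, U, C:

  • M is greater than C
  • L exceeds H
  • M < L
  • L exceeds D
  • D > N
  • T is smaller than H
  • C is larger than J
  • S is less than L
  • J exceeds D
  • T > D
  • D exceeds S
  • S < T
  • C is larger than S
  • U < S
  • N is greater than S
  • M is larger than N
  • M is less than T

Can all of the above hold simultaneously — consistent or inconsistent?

The single ordering U < S < N < D < J < C < M < T < H < L satisfies every listed relation, so no contradiction arises.

consistent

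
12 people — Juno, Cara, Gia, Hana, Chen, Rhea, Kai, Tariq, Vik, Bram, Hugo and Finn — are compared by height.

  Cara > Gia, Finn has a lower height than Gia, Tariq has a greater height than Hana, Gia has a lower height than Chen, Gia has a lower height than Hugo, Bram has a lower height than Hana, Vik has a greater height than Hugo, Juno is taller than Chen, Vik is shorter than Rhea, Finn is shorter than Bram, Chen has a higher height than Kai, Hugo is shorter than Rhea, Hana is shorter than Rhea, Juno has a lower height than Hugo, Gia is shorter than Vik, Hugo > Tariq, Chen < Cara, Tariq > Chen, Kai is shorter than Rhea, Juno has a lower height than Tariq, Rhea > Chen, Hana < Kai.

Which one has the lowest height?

Chaining upward from Finn: directly above it, Gia, Bram; then Hana, Chen, Cara, Hugo, Vik; then Kai, Juno, Tariq, Rhea.
That covers every other element, and nothing is given below Finn, so Finn is the lowest height.

Finn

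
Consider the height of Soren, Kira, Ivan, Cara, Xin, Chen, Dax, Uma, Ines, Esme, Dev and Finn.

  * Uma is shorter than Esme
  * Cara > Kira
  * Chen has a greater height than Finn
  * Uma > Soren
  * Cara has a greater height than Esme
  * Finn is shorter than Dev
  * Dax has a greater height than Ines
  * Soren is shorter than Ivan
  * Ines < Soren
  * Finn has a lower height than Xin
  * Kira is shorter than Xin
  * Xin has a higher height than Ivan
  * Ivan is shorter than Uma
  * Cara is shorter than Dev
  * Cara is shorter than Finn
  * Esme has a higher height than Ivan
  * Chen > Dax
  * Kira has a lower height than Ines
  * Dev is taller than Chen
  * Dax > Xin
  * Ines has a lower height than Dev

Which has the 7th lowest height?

Chaining the given pairs: Kira < Ines < Soren < Ivan < Uma < Esme < Cara < Finn < Xin < Dax < Chen < Dev.
Counting 7 from the smallest end gives Cara.

Cara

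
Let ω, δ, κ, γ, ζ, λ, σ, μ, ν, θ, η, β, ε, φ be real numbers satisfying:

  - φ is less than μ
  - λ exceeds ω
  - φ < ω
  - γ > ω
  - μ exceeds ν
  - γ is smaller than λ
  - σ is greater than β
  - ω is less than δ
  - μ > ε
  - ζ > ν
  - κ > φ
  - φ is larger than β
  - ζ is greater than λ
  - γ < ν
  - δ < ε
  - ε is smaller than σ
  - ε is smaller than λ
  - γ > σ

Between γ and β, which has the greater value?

β < φ < ω < δ < ε < σ < γ, by transitivity through φ, ω, δ, ε, σ.
So β < γ; γ is the larger of the two.

γ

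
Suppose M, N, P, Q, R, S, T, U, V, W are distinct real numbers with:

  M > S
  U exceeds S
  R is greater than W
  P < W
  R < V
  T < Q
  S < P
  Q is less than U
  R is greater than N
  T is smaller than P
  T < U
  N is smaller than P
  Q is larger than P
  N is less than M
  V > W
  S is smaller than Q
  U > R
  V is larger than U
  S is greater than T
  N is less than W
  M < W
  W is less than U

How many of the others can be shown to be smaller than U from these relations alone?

Directly below U: T, S, W, Q, R.
One step further: N, P, M (8 so far).
No other element is forced below U by the given relations, so the count is 8.

8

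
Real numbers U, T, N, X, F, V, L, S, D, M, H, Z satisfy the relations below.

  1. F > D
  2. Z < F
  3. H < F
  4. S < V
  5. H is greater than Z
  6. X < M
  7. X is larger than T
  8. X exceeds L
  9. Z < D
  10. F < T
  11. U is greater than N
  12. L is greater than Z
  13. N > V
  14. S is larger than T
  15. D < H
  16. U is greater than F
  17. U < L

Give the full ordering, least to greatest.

Each adjacent pair is fixed by a given relation: Z < D; D < H; H < F; F < T; T < S; S < V; V < N; N < U; U < L; L < X; X < M. Chaining them end to end gives the full order.

Z < D < H < F < T < S < V < N < U < L < X < M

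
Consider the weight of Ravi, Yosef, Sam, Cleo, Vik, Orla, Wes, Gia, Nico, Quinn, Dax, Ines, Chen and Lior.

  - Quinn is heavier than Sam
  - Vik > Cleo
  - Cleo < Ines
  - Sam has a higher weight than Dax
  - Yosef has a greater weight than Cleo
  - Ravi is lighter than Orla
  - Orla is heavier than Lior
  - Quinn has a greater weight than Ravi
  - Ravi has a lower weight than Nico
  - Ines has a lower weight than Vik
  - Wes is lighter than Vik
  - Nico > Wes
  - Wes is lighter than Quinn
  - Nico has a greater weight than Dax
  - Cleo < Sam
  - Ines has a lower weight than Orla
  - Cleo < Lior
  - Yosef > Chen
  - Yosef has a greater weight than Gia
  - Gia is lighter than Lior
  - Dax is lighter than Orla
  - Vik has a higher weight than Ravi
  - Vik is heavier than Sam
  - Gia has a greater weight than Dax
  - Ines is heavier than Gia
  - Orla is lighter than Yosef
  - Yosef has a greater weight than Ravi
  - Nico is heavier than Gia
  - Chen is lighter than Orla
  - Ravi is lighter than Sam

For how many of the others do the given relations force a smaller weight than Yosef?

8

The elements the relations force below Yosef are Cleo, Dax, Gia, Ravi, Chen, Ines, Lior, Orla — no chain reaches any other.
That is 8.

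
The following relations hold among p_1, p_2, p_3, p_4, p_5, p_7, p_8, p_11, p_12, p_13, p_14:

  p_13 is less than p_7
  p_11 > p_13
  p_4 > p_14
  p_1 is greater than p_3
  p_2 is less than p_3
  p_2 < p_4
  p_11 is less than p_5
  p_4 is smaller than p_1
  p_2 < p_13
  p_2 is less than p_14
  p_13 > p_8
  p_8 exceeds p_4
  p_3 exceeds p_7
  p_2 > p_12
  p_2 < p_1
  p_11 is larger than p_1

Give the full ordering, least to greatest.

The consecutive links are each given: p_12 < p_2; p_2 < p_14; p_14 < p_4; p_4 < p_8; p_8 < p_13; p_13 < p_7; p_7 < p_3; p_3 < p_1; p_1 < p_11; p_11 < p_5.

p_12 < p_2 < p_14 < p_4 < p_8 < p_13 < p_7 < p_3 < p_1 < p_11 < p_5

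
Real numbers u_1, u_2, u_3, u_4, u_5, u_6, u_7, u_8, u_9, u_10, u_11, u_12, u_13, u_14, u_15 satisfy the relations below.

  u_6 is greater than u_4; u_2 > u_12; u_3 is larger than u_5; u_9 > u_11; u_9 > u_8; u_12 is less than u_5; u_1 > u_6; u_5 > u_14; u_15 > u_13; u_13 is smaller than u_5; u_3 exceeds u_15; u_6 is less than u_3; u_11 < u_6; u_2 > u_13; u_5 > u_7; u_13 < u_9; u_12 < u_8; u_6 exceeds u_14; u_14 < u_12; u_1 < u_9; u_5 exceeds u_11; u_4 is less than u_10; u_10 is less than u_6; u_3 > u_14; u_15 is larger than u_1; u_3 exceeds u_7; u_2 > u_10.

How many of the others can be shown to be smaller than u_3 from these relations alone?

From u_3 the given relations immediately reach u_14, u_7, u_5, u_6, u_15.
From those, u_11, u_4, u_13, u_12, u_10, u_1 — 11 in total.
No other element is forced below u_3 by the given relations, so the count is 11.

11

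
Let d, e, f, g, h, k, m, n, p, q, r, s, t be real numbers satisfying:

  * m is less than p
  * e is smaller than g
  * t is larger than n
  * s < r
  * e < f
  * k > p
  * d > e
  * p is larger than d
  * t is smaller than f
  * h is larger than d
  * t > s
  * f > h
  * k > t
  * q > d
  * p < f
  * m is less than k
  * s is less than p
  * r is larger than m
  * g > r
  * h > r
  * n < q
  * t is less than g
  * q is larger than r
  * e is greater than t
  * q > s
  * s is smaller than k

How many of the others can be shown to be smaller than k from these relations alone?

From k the given relations immediately reach s, m, t, p.
From those, n, d — 6 in total.
From those, e — 7 in total.
No other element is forced below k by the given relations, so the count is 7.

7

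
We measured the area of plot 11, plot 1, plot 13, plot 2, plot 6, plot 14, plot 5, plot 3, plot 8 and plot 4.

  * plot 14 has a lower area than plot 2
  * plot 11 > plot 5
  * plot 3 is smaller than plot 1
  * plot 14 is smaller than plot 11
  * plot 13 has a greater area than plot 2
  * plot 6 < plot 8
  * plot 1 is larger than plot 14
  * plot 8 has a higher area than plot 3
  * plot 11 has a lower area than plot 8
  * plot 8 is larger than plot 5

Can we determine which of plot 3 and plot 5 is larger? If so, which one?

Following every chain through plot 3: above plot 3 we get plot 1, plot 8.
plot 5 is not reached, and no chain runs the other way from plot 5 to plot 3.
So the given relations leave the order of plot 3 and plot 5 undetermined.

undetermined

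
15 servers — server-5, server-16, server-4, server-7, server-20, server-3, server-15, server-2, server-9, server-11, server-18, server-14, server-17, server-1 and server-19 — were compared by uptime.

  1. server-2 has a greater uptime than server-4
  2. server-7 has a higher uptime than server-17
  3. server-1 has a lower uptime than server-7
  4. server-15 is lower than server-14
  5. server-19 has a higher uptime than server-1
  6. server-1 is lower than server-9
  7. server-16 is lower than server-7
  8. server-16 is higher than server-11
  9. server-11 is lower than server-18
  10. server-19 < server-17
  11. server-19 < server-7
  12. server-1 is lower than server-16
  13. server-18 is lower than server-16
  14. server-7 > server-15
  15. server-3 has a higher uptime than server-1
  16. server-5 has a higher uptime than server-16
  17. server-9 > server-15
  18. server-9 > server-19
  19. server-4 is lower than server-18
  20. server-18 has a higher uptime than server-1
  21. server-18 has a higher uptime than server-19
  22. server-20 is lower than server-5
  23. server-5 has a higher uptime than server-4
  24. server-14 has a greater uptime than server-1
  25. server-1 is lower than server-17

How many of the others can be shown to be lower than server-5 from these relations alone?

7

From server-5 the given relations immediately reach server-4, server-16, server-20.
From those, server-1, server-11, server-18 — 6 in total.
From those, server-19 — 7 in total.
No other element is forced below server-5 by the given relations, so the count is 7.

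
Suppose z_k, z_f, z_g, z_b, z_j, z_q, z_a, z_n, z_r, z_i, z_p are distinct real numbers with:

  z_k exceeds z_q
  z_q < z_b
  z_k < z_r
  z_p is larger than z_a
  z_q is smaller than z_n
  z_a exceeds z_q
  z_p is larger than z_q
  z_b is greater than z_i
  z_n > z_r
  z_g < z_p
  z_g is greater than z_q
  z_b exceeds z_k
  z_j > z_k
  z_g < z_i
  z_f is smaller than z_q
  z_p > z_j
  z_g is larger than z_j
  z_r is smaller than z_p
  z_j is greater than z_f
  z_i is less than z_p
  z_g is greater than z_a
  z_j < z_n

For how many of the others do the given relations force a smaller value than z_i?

6

The elements the relations force below z_i are z_f, z_q, z_a, z_k, z_j, z_g — no chain reaches any other.
That is 6.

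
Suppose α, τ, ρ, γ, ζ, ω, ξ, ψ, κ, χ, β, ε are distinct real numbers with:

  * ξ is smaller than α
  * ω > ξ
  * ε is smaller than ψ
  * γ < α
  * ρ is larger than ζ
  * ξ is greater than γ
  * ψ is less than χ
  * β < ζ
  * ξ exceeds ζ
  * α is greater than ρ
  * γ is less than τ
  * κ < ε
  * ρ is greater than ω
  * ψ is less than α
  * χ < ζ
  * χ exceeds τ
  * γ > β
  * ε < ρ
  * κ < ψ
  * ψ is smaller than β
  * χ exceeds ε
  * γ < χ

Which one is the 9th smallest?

Chaining the given pairs: κ < ε < ψ < β < γ < τ < χ < ζ < ξ < ω < ρ < α.
The 9th smallest is ξ.

ξ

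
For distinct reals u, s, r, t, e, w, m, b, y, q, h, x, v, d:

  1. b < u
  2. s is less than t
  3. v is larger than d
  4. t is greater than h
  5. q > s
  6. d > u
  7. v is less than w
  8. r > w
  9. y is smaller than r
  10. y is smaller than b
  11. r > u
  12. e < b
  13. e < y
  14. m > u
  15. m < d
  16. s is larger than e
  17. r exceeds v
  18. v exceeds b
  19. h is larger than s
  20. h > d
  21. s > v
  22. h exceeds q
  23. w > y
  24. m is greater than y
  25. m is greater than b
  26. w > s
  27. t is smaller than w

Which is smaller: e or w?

e

e < y and y < b give e < b.
With b < u: e < y < b < u.
Then u < m extends the chain to m.
Then m < d extends the chain to d.
Then d < v extends the chain to v.
Then v < s extends the chain to s.
Then s < q extends the chain to q.
With q < h: e < y < b < u < m < d < v < s < q < h.
Then h < t extends the chain to t.
Then t < w extends the chain to w.
So e < w; e is the smaller of the two.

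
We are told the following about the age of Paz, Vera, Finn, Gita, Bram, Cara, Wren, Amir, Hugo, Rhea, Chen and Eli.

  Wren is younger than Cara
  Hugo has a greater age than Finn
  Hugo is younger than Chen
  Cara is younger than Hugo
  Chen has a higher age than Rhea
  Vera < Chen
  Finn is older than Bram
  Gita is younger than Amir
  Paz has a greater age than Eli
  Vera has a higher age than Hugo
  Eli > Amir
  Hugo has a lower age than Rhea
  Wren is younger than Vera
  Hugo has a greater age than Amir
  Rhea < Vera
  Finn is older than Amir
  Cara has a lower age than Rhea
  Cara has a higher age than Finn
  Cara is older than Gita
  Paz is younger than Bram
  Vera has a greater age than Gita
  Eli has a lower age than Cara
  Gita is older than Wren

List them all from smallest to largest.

Wren < Gita < Amir < Eli < Paz < Bram < Finn < Cara < Hugo < Rhea < Vera < Chen

Each adjacent pair is fixed by a given relation: Wren < Gita; Gita < Amir; Amir < Eli; Eli < Paz; Paz < Bram; Bram < Finn; Finn < Cara; Cara < Hugo; Hugo < Rhea; Rhea < Vera; Vera < Chen. Chaining them end to end gives the full order.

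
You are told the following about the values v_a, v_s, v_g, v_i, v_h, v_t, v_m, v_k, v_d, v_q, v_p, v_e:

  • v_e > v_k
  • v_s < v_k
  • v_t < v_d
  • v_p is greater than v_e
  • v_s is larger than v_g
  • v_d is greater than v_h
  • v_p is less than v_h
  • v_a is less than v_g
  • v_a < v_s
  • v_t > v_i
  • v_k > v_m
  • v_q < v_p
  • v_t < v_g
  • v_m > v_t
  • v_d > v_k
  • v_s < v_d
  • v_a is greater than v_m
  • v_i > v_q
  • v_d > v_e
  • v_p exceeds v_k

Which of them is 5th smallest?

v_a

Chaining the given pairs: v_q < v_i < v_t < v_m < v_a < v_g < v_s < v_k < v_e < v_p < v_h < v_d.
The 5th smallest is v_a.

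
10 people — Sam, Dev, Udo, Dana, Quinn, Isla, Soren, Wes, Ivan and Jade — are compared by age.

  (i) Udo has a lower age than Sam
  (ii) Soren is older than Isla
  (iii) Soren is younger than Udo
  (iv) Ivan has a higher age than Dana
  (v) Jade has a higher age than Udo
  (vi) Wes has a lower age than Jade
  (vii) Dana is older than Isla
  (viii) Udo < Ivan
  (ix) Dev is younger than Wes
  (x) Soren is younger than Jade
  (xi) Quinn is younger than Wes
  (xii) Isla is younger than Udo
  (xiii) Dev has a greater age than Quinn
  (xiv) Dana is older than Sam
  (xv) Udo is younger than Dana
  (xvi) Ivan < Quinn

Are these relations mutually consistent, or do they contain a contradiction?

Every relation is compatible with Isla < Soren < Udo < Sam < Dana < Ivan < Quinn < Dev < Wes < Jade; the set is consistent.

consistent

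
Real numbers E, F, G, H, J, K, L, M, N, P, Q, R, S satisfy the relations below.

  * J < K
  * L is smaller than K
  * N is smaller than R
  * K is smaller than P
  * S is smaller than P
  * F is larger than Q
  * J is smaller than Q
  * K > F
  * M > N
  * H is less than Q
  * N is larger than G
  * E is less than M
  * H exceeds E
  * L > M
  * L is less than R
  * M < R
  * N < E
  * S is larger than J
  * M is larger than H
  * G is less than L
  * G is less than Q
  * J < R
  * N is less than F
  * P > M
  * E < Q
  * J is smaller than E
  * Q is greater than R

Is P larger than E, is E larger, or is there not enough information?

E < H and H < M give E < M.
With M < L: E < H < M < L.
With L < R: E < H < M < L < R.
With R < Q: E < H < M < L < R < Q.
With Q < F: E < H < M < L < R < Q < F.
Then F < K extends the chain to K.
Then K < P extends the chain to P.
So P is larger.

P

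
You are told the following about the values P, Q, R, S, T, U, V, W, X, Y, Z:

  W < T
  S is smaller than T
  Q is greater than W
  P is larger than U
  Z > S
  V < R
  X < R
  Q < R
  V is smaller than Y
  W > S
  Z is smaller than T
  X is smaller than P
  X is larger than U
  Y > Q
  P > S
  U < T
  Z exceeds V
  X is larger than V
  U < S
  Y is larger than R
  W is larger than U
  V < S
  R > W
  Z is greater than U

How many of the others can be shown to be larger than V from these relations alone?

9

Directly above V: X, S, Z, R, Y.
One step further: W, T, P (8 so far).
One step further: Q (9 so far).
No other element is forced above V by the given relations, so the count is 9.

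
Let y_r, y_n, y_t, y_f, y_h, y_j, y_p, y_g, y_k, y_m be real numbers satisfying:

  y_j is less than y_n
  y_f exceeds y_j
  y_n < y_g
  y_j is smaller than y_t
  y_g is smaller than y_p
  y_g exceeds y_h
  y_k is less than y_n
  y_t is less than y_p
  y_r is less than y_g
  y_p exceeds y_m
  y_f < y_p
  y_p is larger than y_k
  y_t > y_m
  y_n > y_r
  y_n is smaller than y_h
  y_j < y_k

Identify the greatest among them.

y_p

Chaining downward from y_p: directly below it, y_m, y_k, y_f, y_t, y_g; then y_j, y_r, y_n, y_h.
That covers every other element, and nothing is given above y_p, so y_p is the greatest.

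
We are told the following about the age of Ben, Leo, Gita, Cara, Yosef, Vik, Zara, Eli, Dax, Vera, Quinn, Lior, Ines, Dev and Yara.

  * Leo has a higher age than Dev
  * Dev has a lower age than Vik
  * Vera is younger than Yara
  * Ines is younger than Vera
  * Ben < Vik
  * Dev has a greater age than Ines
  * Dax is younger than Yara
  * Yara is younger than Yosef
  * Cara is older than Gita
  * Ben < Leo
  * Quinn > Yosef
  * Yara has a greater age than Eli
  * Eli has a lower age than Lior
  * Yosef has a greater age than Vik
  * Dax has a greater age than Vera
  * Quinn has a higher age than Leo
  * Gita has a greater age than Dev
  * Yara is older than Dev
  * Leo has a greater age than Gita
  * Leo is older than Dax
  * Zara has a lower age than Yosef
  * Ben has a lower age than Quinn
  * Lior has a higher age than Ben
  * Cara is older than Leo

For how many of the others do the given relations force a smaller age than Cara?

7

From Cara the given relations immediately reach Gita, Leo.
From those, Dax, Dev, Ben — 5 in total.
From those, Ines, Vera — 7 in total.
No other element is forced below Cara by the given relations, so the count is 7.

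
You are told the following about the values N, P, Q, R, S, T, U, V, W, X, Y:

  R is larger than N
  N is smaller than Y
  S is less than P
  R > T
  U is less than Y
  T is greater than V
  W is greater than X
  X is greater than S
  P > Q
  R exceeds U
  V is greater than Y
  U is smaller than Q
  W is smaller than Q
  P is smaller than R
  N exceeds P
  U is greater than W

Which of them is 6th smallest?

P

The consecutive relations fix a unique order: S < X < W < U < Q < P < N < Y < V < T < R.
The 6th smallest is P.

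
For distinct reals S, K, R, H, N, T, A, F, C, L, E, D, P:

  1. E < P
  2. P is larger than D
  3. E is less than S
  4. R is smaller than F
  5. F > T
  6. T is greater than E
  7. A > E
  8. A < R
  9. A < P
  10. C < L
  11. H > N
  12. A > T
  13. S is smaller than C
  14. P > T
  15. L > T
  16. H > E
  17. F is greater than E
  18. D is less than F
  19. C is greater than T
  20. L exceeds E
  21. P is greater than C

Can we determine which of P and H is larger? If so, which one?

Following every chain through H: below H we get E, N.
P is not reached, and no chain runs the other way from P to H.
So the given relations leave the order of H and P undetermined.

undetermined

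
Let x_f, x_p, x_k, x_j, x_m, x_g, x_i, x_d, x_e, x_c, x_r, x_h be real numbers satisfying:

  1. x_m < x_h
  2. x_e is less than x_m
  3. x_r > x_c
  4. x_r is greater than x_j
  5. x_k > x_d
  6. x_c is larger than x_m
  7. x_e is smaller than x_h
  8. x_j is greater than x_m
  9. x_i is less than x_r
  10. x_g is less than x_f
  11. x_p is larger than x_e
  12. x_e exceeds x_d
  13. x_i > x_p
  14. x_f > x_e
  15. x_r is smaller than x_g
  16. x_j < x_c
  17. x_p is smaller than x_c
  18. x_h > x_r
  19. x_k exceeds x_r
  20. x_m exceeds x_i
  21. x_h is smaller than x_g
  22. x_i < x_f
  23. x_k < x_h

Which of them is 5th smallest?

x_m

Piecing the relations together gives one ordering: x_d < x_e < x_p < x_i < x_m < x_j < x_c < x_r < x_k < x_h < x_g < x_f.
The 5th smallest is x_m.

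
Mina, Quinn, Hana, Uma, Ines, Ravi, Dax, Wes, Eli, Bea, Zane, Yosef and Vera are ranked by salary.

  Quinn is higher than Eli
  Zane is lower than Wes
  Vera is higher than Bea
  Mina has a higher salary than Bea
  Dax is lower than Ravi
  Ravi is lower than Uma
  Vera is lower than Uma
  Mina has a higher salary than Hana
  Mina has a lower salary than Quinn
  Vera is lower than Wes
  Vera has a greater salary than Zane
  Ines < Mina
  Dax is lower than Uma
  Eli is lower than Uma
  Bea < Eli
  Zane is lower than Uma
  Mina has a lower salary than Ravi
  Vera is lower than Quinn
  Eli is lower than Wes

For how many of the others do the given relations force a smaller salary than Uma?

The elements the relations force below Uma are Ines, Dax, Bea, Eli, Hana, Mina, Ravi, Zane, Vera — no chain reaches any other.
That is 9.

9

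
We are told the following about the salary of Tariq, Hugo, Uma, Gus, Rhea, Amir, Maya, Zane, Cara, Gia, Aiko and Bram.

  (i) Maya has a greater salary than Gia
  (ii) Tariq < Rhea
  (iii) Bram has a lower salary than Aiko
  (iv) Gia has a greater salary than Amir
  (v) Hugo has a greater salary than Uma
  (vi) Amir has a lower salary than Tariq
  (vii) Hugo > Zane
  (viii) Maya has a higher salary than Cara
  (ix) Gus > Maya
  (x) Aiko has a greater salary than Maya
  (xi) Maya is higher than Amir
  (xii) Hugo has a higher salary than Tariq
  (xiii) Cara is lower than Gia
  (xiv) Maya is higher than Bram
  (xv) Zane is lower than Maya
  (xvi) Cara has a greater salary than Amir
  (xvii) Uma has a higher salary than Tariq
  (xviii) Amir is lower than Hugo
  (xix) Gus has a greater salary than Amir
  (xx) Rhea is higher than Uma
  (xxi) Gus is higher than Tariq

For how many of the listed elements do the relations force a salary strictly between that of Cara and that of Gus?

The relations place Cara below Gus. An element lies strictly between them when it is forced above Cara and also forced below Gus.
Above Cara: {Gia, Maya, Aiko}. Below Gus: {Amir, Gia, Bram, Zane, Tariq, Maya}.
Intersection: {Gia, Maya} — 2.

2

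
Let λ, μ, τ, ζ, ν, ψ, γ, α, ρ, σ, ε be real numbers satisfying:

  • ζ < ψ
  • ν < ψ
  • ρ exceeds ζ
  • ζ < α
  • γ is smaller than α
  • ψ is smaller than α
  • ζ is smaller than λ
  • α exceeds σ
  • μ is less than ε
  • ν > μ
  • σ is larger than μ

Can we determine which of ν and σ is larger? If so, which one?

Following every chain through ν: above ν we get ψ, α; below ν we get μ.
σ is not reached, and no chain runs the other way from σ to ν.
So the given relations leave the order of ν and σ undetermined.

undetermined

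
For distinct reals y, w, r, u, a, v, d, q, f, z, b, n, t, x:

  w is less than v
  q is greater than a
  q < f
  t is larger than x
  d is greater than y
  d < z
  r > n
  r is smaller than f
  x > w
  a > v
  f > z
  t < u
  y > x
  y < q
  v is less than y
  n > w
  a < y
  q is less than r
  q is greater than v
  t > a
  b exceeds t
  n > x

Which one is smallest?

w

Chaining upward from w: directly above it, v, x, n; then a, y, q, t, r; then d, b, u, f; then z.
That covers every other element, and nothing is given below w, so w is the smallest.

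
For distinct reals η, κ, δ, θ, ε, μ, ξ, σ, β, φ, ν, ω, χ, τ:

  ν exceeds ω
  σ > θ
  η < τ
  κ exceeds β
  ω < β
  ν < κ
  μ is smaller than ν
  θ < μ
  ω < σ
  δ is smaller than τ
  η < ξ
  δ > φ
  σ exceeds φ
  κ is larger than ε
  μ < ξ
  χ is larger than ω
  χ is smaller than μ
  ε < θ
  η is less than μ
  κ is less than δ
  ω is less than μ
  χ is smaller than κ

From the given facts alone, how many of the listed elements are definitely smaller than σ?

From σ the given relations immediately reach ω, φ, θ.
From those, ε — 4 in total.
Nothing else is reachable below σ; 4 in all.

4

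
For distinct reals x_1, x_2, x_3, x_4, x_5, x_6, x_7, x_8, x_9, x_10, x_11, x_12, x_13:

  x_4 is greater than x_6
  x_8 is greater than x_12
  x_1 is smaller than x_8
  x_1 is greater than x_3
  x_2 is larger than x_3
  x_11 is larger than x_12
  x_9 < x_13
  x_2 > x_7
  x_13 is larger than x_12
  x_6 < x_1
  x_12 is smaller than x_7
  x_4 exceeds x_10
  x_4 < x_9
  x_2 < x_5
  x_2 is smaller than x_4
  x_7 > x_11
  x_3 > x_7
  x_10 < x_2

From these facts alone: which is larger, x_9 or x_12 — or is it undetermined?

Chaining the given relations: x_12 < x_11 < x_7 < x_3 < x_2 < x_4 < x_9.
So x_9 is larger.

x_9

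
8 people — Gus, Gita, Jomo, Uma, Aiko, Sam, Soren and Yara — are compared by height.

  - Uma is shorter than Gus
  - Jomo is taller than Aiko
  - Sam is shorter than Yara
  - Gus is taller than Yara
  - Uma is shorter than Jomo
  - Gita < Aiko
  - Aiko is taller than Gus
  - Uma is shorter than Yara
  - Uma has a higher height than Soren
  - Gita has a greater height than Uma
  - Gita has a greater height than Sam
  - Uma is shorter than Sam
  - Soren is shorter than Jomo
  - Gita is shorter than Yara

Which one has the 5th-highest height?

Chaining the given pairs: Soren < Uma < Sam < Gita < Yara < Gus < Aiko < Jomo.
The 5th largest is Gita.

Gita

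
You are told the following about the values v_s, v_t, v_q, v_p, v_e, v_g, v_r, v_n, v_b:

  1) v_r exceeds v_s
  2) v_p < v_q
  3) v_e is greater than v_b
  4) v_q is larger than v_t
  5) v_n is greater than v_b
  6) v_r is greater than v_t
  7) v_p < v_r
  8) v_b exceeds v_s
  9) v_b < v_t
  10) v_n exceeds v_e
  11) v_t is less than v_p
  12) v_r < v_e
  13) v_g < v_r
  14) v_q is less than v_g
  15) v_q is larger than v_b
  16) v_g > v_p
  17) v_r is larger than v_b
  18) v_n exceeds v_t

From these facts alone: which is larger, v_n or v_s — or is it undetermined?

v_n

Link the given pairs in sequence: v_s < v_b; v_b < v_t; v_t < v_p; v_p < v_q; v_q < v_g; v_g < v_r; v_r < v_e; v_e < v_n.
Chaining these gives v_s < v_b < v_t < v_p < v_q < v_g < v_r < v_e < v_n.
So v_n is larger.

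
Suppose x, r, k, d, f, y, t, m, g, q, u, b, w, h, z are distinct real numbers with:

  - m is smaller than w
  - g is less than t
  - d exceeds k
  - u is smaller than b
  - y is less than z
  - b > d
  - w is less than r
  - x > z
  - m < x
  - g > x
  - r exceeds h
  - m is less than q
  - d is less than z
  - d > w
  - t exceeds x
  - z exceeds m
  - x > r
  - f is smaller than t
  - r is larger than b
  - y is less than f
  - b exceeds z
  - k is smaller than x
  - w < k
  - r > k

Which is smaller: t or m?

m < w and w < k give m < k.
With k < d: m < w < k < d.
With d < z: m < w < k < d < z.
With z < b: m < w < k < d < z < b.
Then b < r extends the chain to r.
With r < x: m < w < k < d < z < b < r < x.
Then x < t extends the chain to t.
So m < t; m is the smaller of the two.

m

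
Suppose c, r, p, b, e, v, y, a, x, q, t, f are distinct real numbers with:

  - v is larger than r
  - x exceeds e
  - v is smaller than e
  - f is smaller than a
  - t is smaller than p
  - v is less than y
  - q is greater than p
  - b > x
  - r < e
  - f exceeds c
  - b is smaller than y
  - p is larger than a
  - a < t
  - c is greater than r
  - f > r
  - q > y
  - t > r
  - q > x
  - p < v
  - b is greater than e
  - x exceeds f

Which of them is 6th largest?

v

Piecing the relations together gives one ordering: r < c < f < a < t < p < v < e < x < b < y < q.
Counting 6 from the largest end gives v.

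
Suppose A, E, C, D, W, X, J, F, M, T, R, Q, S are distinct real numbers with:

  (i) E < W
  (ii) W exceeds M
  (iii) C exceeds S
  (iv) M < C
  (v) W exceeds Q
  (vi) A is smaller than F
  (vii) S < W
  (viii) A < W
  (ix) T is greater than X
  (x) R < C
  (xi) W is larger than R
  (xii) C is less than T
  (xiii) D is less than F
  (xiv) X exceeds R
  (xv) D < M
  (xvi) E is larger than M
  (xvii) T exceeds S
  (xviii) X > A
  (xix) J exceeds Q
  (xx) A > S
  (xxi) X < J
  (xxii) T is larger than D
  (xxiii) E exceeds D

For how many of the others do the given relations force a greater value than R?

From R the given relations immediately reach X, C, W.
From those, J, T — 5 in total.
No other element is forced above R by the given relations, so the count is 5.

5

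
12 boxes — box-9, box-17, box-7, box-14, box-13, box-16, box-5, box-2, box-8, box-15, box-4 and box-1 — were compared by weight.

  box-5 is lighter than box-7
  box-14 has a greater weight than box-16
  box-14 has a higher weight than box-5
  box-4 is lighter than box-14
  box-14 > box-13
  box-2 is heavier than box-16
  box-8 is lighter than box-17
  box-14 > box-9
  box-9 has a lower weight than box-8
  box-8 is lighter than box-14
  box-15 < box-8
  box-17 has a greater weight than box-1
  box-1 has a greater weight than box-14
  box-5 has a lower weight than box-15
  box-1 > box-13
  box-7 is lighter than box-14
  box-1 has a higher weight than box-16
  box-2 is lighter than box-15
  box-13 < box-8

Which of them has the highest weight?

box-16 is not greatest since box-16 < box-2; box-4 is not greatest since box-4 < box-14; box-5 is not greatest since box-5 < box-7; box-9 is not greatest since box-9 < box-14; box-13 is not greatest since box-13 < box-14; box-2 is not greatest since box-2 < box-15; box-15 is not greatest since box-15 < box-8; box-7 is not greatest since box-7 < box-14; box-8 is not greatest since box-8 < box-14; box-14 is not greatest since box-14 < box-1; box-1 is not greatest since box-1 < box-17.
Only box-17 has nothing above it, so box-17 is the highest weight.

box-17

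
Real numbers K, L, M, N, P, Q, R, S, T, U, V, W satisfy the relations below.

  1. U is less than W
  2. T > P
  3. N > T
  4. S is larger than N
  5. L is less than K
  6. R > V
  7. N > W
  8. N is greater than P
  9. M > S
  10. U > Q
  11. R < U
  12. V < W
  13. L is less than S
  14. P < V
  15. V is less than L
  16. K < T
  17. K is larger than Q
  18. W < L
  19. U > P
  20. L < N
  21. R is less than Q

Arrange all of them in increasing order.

P < V < R < Q < U < W < L < K < T < N < S < M

Nothing is placed below P, so it is least; from there P < V; V < R; R < Q; Q < U; U < W; W < L; L < K; K < T; T < N; N < S; S < M, each given directly.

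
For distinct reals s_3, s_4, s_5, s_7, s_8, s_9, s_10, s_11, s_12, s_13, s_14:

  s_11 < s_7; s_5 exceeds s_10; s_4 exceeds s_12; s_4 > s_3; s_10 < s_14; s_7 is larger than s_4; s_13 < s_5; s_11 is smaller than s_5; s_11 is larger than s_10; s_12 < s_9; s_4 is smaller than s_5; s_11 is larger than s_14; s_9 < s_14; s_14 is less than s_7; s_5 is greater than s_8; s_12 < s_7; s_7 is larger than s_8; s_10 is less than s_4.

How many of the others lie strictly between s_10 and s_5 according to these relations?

3

Chaining upward from s_10 reaches: s_4, s_14, s_11, s_7.
Chaining downward from s_5 reaches: s_8, s_3, s_12, s_9, s_4, s_13, s_14, s_11.
Strictly between s_10 and s_5 are those in both lists: s_4, s_14, s_11 — 3 elements.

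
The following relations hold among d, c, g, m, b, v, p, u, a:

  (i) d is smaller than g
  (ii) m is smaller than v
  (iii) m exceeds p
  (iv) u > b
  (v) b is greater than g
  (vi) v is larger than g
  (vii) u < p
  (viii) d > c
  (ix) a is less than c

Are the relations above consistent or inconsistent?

consistent

Every relation is compatible with a < c < d < g < b < u < p < m < v; the set is consistent.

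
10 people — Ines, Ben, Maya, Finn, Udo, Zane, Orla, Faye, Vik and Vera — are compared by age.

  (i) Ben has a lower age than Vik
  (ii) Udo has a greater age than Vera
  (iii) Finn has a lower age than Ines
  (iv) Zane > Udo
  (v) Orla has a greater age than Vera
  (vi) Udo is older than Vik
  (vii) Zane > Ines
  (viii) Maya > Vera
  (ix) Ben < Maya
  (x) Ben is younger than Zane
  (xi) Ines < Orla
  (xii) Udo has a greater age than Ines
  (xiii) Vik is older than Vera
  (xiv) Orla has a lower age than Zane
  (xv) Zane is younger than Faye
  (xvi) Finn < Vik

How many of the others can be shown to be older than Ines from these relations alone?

Directly above Ines: Orla, Udo, Zane.
One step further: Faye (4 so far).
Nothing else is reachable above Ines; 4 in all.

4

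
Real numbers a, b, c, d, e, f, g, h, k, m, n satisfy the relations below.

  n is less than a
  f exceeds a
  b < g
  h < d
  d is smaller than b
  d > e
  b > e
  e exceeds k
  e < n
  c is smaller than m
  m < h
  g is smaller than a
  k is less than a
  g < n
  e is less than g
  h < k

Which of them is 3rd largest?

n

The consecutive relations fix a unique order: c < m < h < k < e < d < b < g < n < a < f.
Counting 3 from the largest end gives n.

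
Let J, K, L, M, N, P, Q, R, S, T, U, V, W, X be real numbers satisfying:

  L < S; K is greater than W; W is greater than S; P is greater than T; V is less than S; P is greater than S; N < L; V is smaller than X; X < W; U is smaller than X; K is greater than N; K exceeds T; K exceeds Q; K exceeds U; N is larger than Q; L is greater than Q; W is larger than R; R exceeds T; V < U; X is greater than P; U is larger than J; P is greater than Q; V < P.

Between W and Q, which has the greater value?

Link the given pairs in sequence: Q < L; L < S; S < P; P < X; X < W.
Together: Q < L < S < P < X < W.
So Q < W; W is the larger of the two.

W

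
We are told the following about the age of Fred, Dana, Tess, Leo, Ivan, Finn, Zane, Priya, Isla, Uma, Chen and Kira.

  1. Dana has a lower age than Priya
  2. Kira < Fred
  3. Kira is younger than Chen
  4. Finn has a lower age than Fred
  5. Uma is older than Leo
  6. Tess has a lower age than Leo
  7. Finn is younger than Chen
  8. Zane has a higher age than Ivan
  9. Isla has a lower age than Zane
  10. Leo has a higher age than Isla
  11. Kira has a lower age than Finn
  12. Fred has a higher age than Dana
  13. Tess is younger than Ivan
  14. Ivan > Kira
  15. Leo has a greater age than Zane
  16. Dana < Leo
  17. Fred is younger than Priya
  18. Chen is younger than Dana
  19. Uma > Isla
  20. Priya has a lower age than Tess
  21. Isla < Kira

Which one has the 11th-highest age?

Kira

The consecutive relations fix a unique order: Isla < Kira < Finn < Chen < Dana < Fred < Priya < Tess < Ivan < Zane < Leo < Uma.
Counting 11 from the largest end gives Kira.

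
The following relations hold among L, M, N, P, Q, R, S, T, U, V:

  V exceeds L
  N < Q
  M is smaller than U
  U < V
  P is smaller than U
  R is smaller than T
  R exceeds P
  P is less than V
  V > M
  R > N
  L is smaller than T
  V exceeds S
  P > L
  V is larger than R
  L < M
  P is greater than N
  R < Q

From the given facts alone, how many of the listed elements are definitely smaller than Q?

The elements the relations force below Q are L, N, P, R — no chain reaches any other.
That is 4.

4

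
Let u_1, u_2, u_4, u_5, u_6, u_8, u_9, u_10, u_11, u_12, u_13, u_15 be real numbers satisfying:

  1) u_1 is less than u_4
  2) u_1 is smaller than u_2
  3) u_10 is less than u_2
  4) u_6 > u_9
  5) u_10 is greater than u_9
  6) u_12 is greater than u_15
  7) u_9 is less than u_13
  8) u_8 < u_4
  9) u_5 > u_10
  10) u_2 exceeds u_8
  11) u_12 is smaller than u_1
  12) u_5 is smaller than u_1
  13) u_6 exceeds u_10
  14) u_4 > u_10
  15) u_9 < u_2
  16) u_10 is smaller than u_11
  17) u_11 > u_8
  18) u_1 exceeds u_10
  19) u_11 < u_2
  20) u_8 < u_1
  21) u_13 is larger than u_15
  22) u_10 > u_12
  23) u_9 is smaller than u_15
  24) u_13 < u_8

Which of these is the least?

u_9

Chaining upward from u_9: directly above it, u_15, u_13, u_10, u_2, u_6; then u_12, u_8, u_5, u_11, u_1, u_4.
That covers every other element, and nothing is given below u_9, so u_9 is the least.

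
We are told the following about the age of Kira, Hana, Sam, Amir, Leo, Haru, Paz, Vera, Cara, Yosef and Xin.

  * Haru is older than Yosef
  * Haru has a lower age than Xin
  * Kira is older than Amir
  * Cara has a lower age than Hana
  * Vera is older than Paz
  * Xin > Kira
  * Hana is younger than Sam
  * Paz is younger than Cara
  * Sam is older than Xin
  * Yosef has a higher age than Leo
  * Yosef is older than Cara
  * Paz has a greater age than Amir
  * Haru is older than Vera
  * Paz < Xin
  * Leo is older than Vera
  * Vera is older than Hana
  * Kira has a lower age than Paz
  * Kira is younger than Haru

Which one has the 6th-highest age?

Vera

Chaining the given pairs: Amir < Kira < Paz < Cara < Hana < Vera < Leo < Yosef < Haru < Xin < Sam.
Counting 6 from the largest end gives Vera.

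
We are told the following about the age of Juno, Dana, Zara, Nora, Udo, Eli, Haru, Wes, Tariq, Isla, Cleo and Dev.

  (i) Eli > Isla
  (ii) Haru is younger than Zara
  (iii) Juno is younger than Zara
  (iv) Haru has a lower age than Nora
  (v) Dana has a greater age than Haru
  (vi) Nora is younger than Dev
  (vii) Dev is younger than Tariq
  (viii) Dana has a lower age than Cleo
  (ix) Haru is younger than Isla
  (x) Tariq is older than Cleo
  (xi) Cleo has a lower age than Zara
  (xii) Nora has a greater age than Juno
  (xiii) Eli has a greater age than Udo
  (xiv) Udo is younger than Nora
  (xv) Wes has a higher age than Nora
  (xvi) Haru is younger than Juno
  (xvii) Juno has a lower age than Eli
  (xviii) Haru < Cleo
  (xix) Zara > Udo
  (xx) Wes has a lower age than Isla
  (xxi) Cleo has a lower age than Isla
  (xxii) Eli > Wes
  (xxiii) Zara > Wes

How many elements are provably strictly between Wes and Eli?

The relations place Wes below Eli. An element lies strictly between them when it is forced above Wes and also forced below Eli.
Above Wes: {Isla, Zara}. Below Eli: {Haru, Dana, Udo, Juno, Nora, Cleo, Isla}.
Intersection: {Isla} — 1.

1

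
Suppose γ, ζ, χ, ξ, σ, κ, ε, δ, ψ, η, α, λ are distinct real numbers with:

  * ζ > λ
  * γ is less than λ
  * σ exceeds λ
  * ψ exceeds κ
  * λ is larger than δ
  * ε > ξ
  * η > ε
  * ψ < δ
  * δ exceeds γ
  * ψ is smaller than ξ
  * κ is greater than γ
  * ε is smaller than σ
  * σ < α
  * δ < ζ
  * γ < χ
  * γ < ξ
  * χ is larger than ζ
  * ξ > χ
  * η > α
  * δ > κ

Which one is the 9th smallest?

Chaining the given pairs: γ < κ < ψ < δ < λ < ζ < χ < ξ < ε < σ < α < η.
Counting 9 from the smallest end gives ε.

ε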